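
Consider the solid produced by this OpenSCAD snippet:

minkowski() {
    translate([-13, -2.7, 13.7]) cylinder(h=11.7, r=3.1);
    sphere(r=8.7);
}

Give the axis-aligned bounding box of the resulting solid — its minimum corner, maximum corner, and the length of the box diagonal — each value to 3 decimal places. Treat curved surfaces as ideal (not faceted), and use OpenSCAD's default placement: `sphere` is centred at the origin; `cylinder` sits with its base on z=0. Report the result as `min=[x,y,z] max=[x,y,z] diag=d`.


A = translate([-13, -2.7, 13.7]) cylinder(h=11.7, r=3.1) → bbox [-16.1,-5.8,13.7] .. [-9.9,0.4,25.4]
B = sphere(r=8.7) → bbox [-8.7,-8.7,-8.7] .. [8.7,8.7,8.7]
lo = A.lo+B.lo = [-16.1-8.7, -5.8-8.7, 13.7-8.7] = [-24.800,-14.500,5.000]
hi = A.hi+B.hi = [-9.9+8.7, 0.4+8.7, 25.4+8.7] = [-1.200,9.100,34.100]
diag = √(23.6²+23.6²+29.1²) = √1960.73 = 44.280

min=[-24.800,-14.500,5.000] max=[-1.200,9.100,34.100] diag=44.280


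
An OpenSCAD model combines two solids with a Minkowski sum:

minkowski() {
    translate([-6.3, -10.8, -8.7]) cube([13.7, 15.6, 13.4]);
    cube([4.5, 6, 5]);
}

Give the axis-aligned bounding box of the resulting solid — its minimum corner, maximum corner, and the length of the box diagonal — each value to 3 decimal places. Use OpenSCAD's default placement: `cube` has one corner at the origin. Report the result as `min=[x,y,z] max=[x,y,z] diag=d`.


min=[-6.300,-10.800,-8.700] max=[11.900,10.800,9.700] diag=33.710

A = translate([-6.3, -10.8, -8.7]) cube([13.7, 15.6, 13.4]) → bbox [-6.3,-10.8,-8.7] .. [7.4,4.8,4.7]
B = cube([4.5, 6, 5]) → bbox [0,0,0] .. [4.5,6,5]
lo = A.lo+B.lo = [-6.3+0, -10.8+0, -8.7+0] = [-6.300,-10.800,-8.700]
hi = A.hi+B.hi = [7.4+4.5, 4.8+6, 4.7+5] = [11.900,10.800,9.700]
diag = √(18.2²+21.6²+18.4²) = √1136.36 = 33.710


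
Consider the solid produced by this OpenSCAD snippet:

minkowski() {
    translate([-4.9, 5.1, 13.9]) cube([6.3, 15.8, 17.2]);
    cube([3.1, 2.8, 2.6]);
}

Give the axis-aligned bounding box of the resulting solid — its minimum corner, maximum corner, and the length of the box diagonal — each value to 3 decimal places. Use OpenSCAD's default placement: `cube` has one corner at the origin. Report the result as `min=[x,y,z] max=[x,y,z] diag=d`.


min=[-4.900,5.100,13.900] max=[4.500,23.700,33.700] diag=28.746

A = translate([-4.9, 5.1, 13.9]) cube([6.3, 15.8, 17.2]) → bbox [-4.9,5.1,13.9] .. [1.4,20.9,31.1]
B = cube([3.1, 2.8, 2.6]) → bbox [0,0,0] .. [3.1,2.8,2.6]
lo = A.lo+B.lo = [-4.9+0, 5.1+0, 13.9+0] = [-4.900,5.100,13.900]
hi = A.hi+B.hi = [1.4+3.1, 20.9+2.8, 31.1+2.6] = [4.500,23.700,33.700]
diag = √(9.4²+18.6²+19.8²) = √826.36 = 28.746


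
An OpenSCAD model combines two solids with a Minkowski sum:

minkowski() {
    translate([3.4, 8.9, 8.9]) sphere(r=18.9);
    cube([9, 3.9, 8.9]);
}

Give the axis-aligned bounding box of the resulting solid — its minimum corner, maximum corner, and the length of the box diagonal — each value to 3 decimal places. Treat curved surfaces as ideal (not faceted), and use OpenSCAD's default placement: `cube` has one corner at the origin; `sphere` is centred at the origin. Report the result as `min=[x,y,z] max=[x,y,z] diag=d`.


A = translate([3.4, 8.9, 8.9]) sphere(r=18.9) → bbox [-15.5,-10,-10] .. [22.3,27.8,27.8]
B = cube([9, 3.9, 8.9]) → bbox [0,0,0] .. [9,3.9,8.9]
lo = A.lo+B.lo = [-15.5+0, -10+0, -10+0] = [-15.500,-10.000,-10.000]
hi = A.hi+B.hi = [22.3+9, 27.8+3.9, 27.8+8.9] = [31.300,31.700,36.700]
diag = √(46.8²+41.7²+46.7²) = √6110.02 = 78.167

min=[-15.500,-10.000,-10.000] max=[31.300,31.700,36.700] diag=78.167


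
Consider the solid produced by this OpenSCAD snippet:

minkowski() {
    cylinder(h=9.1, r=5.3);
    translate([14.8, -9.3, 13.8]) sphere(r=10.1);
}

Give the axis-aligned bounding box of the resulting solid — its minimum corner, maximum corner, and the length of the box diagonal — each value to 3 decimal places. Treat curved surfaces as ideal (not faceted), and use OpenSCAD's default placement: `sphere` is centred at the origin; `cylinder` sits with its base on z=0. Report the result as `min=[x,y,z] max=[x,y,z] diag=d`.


A = translate([14.8, -9.3, 13.8]) sphere(r=10.1) → bbox [4.7,-19.4,3.7] .. [24.9,0.8,23.9]
B = cylinder(h=9.1, r=5.3) → bbox [-5.3,-5.3,0] .. [5.3,5.3,9.1]
lo = A.lo+B.lo = [4.7-5.3, -19.4-5.3, 3.7+0] = [-0.600,-24.700,3.700]
hi = A.hi+B.hi = [24.9+5.3, 0.8+5.3, 23.9+9.1] = [30.200,6.100,33.000]
diag = √(30.8²+30.8²+29.3²) = √2755.77 = 52.495

min=[-0.600,-24.700,3.700] max=[30.200,6.100,33.000] diag=52.495


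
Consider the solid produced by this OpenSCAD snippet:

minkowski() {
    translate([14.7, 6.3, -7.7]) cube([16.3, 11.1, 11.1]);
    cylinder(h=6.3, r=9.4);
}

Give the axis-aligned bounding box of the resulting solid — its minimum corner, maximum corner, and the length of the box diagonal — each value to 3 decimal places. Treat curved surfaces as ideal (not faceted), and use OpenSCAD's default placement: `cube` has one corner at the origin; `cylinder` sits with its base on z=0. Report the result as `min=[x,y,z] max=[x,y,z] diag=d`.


A = translate([14.7, 6.3, -7.7]) cube([16.3, 11.1, 11.1]) → bbox [14.7,6.3,-7.7] .. [31,17.4,3.4]
B = cylinder(h=6.3, r=9.4) → bbox [-9.4,-9.4,0] .. [9.4,9.4,6.3]
lo = A.lo+B.lo = [14.7-9.4, 6.3-9.4, -7.7+0] = [5.300,-3.100,-7.700]
hi = A.hi+B.hi = [31+9.4, 17.4+9.4, 3.4+6.3] = [40.400,26.800,9.700]
diag = √(35.1²+29.9²+17.4²) = √2428.78 = 49.283

min=[5.300,-3.100,-7.700] max=[40.400,26.800,9.700] diag=49.283


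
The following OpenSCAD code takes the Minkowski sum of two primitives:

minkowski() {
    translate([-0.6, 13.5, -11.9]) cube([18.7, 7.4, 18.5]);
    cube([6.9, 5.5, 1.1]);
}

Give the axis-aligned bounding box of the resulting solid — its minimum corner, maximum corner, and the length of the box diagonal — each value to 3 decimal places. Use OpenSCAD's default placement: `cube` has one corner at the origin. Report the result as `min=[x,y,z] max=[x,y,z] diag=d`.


min=[-0.600,13.500,-11.900] max=[25.000,26.400,7.700] diag=34.727

A = translate([-0.6, 13.5, -11.9]) cube([18.7, 7.4, 18.5]) → bbox [-0.6,13.5,-11.9] .. [18.1,20.9,6.6]
B = cube([6.9, 5.5, 1.1]) → bbox [0,0,0] .. [6.9,5.5,1.1]
lo = A.lo+B.lo = [-0.6+0, 13.5+0, -11.9+0] = [-0.600,13.500,-11.900]
hi = A.hi+B.hi = [18.1+6.9, 20.9+5.5, 6.6+1.1] = [25.000,26.400,7.700]
diag = √(25.6²+12.9²+19.6²) = √1205.93 = 34.727


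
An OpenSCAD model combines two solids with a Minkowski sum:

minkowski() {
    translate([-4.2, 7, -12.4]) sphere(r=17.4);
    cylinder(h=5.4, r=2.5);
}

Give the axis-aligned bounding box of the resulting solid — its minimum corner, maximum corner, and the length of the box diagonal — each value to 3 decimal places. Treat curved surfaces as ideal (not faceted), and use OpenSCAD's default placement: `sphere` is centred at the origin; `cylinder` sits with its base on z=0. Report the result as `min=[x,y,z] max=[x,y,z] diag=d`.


min=[-24.100,-12.900,-29.800] max=[15.700,26.900,10.400] diag=69.167

A = translate([-4.2, 7, -12.4]) sphere(r=17.4) → bbox [-21.6,-10.4,-29.8] .. [13.2,24.4,5]
B = cylinder(h=5.4, r=2.5) → bbox [-2.5,-2.5,0] .. [2.5,2.5,5.4]
lo = A.lo+B.lo = [-21.6-2.5, -10.4-2.5, -29.8+0] = [-24.100,-12.900,-29.800]
hi = A.hi+B.hi = [13.2+2.5, 24.4+2.5, 5+5.4] = [15.700,26.900,10.400]
diag = √(39.8²+39.8²+40.2²) = √4784.12 = 69.167


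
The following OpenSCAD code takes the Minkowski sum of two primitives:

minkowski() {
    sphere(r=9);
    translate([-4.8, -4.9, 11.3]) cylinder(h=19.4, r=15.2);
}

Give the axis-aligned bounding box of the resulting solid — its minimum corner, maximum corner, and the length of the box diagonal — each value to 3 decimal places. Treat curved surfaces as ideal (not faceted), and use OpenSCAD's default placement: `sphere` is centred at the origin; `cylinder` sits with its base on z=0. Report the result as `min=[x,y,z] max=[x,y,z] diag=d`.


min=[-29.000,-29.100,2.300] max=[19.400,19.300,39.700] diag=77.999

A = translate([-4.8, -4.9, 11.3]) cylinder(h=19.4, r=15.2) → bbox [-20,-20.1,11.3] .. [10.4,10.3,30.7]
B = sphere(r=9) → bbox [-9,-9,-9] .. [9,9,9]
lo = A.lo+B.lo = [-20-9, -20.1-9, 11.3-9] = [-29.000,-29.100,2.300]
hi = A.hi+B.hi = [10.4+9, 10.3+9, 30.7+9] = [19.400,19.300,39.700]
diag = √(48.4²+48.4²+37.4²) = √6083.88 = 77.999


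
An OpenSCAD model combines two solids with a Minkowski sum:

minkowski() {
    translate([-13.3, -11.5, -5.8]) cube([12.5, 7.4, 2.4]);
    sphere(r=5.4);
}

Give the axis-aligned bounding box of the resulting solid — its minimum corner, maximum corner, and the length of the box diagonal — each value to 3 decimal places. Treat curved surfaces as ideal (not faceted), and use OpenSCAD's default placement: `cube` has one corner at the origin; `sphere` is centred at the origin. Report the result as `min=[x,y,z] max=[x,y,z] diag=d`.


min=[-18.700,-16.900,-11.200] max=[4.600,1.300,2.000] diag=32.379

A = translate([-13.3, -11.5, -5.8]) cube([12.5, 7.4, 2.4]) → bbox [-13.3,-11.5,-5.8] .. [-0.8,-4.1,-3.4]
B = sphere(r=5.4) → bbox [-5.4,-5.4,-5.4] .. [5.4,5.4,5.4]
lo = A.lo+B.lo = [-13.3-5.4, -11.5-5.4, -5.8-5.4] = [-18.700,-16.900,-11.200]
hi = A.hi+B.hi = [-0.8+5.4, -4.1+5.4, -3.4+5.4] = [4.600,1.300,2.000]
diag = √(23.3²+18.2²+13.2²) = √1048.37 = 32.379


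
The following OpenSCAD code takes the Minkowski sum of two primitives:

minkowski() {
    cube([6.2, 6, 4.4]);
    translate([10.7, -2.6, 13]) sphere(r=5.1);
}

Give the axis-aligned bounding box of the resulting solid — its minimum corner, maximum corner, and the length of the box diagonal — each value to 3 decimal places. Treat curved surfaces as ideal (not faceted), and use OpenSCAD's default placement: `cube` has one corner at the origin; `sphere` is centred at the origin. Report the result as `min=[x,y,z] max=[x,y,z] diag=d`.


A = translate([10.7, -2.6, 13]) sphere(r=5.1) → bbox [5.6,-7.7,7.9] .. [15.8,2.5,18.1]
B = cube([6.2, 6, 4.4]) → bbox [0,0,0] .. [6.2,6,4.4]
lo = A.lo+B.lo = [5.6+0, -7.7+0, 7.9+0] = [5.600,-7.700,7.900]
hi = A.hi+B.hi = [15.8+6.2, 2.5+6, 18.1+4.4] = [22.000,8.500,22.500]
diag = √(16.4²+16.2²+14.6²) = √744.56 = 27.287

min=[5.600,-7.700,7.900] max=[22.000,8.500,22.500] diag=27.287


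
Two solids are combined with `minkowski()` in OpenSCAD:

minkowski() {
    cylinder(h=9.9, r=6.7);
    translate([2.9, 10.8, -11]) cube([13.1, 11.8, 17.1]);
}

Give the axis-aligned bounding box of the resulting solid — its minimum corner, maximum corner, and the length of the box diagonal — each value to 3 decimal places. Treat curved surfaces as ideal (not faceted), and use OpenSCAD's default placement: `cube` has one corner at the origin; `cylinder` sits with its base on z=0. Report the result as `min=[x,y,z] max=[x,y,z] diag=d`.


min=[-3.800,4.100,-11.000] max=[22.700,29.300,16.000] diag=45.456

A = translate([2.9, 10.8, -11]) cube([13.1, 11.8, 17.1]) → bbox [2.9,10.8,-11] .. [16,22.6,6.1]
B = cylinder(h=9.9, r=6.7) → bbox [-6.7,-6.7,0] .. [6.7,6.7,9.9]
lo = A.lo+B.lo = [2.9-6.7, 10.8-6.7, -11+0] = [-3.800,4.100,-11.000]
hi = A.hi+B.hi = [16+6.7, 22.6+6.7, 6.1+9.9] = [22.700,29.300,16.000]
diag = √(26.5²+25.2²+27²) = √2066.29 = 45.456


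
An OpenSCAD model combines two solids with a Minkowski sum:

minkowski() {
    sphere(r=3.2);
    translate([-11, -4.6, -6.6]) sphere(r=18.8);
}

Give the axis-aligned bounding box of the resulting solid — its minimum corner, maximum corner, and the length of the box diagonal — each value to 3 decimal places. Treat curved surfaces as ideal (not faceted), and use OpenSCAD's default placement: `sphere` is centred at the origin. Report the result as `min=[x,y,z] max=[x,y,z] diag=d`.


min=[-33.000,-26.600,-28.600] max=[11.000,17.400,15.400] diag=76.210

A = translate([-11, -4.6, -6.6]) sphere(r=18.8) → bbox [-29.8,-23.4,-25.4] .. [7.8,14.2,12.2]
B = sphere(r=3.2) → bbox [-3.2,-3.2,-3.2] .. [3.2,3.2,3.2]
lo = A.lo+B.lo = [-29.8-3.2, -23.4-3.2, -25.4-3.2] = [-33.000,-26.600,-28.600]
hi = A.hi+B.hi = [7.8+3.2, 14.2+3.2, 12.2+3.2] = [11.000,17.400,15.400]
diag = √(44²+44²+44²) = √5808 = 76.210


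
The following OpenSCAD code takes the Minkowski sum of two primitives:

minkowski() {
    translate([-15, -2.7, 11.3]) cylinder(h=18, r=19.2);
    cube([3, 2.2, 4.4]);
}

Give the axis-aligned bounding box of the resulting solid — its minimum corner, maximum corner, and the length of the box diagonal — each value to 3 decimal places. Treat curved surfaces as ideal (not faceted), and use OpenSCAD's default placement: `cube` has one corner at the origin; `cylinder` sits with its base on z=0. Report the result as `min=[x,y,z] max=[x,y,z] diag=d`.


min=[-34.200,-21.900,11.300] max=[7.200,18.700,33.700] diag=62.162

A = translate([-15, -2.7, 11.3]) cylinder(h=18, r=19.2) → bbox [-34.2,-21.9,11.3] .. [4.2,16.5,29.3]
B = cube([3, 2.2, 4.4]) → bbox [0,0,0] .. [3,2.2,4.4]
lo = A.lo+B.lo = [-34.2+0, -21.9+0, 11.3+0] = [-34.200,-21.900,11.300]
hi = A.hi+B.hi = [4.2+3, 16.5+2.2, 29.3+4.4] = [7.200,18.700,33.700]
diag = √(41.4²+40.6²+22.4²) = √3864.08 = 62.162


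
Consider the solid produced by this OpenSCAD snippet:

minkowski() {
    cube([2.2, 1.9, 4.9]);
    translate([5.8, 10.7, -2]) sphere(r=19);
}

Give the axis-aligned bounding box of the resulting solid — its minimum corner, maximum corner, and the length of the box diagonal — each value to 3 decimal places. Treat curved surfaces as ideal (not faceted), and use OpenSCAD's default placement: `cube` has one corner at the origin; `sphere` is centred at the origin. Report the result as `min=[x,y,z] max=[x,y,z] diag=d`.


A = translate([5.8, 10.7, -2]) sphere(r=19) → bbox [-13.2,-8.3,-21] .. [24.8,29.7,17]
B = cube([2.2, 1.9, 4.9]) → bbox [0,0,0] .. [2.2,1.9,4.9]
lo = A.lo+B.lo = [-13.2+0, -8.3+0, -21+0] = [-13.200,-8.300,-21.000]
hi = A.hi+B.hi = [24.8+2.2, 29.7+1.9, 17+4.9] = [27.000,31.600,21.900]
diag = √(40.2²+39.9²+42.9²) = √5048.46 = 71.053

min=[-13.200,-8.300,-21.000] max=[27.000,31.600,21.900] diag=71.053


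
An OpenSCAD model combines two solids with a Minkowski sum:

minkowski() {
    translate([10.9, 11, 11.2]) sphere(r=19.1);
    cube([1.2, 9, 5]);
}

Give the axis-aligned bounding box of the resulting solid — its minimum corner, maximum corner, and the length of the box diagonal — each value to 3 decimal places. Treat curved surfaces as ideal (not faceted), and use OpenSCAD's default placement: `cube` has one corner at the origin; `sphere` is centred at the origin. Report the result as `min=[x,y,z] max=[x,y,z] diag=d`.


min=[-8.200,-8.100,-7.900] max=[31.200,39.100,35.300] diag=75.143

A = translate([10.9, 11, 11.2]) sphere(r=19.1) → bbox [-8.2,-8.1,-7.9] .. [30,30.1,30.3]
B = cube([1.2, 9, 5]) → bbox [0,0,0] .. [1.2,9,5]
lo = A.lo+B.lo = [-8.2+0, -8.1+0, -7.9+0] = [-8.200,-8.100,-7.900]
hi = A.hi+B.hi = [30+1.2, 30.1+9, 30.3+5] = [31.200,39.100,35.300]
diag = √(39.4²+47.2²+43.2²) = √5646.44 = 75.143


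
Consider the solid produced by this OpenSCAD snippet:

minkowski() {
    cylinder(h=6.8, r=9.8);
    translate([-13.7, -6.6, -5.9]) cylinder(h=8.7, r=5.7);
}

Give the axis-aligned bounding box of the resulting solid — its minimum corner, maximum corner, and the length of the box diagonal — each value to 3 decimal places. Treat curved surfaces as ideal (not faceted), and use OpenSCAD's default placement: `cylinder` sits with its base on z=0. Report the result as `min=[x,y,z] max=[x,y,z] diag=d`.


min=[-29.200,-22.100,-5.900] max=[1.800,8.900,9.600] diag=46.500

A = translate([-13.7, -6.6, -5.9]) cylinder(h=8.7, r=5.7) → bbox [-19.4,-12.3,-5.9] .. [-8,-0.9,2.8]
B = cylinder(h=6.8, r=9.8) → bbox [-9.8,-9.8,0] .. [9.8,9.8,6.8]
lo = A.lo+B.lo = [-19.4-9.8, -12.3-9.8, -5.9+0] = [-29.200,-22.100,-5.900]
hi = A.hi+B.hi = [-8+9.8, -0.9+9.8, 2.8+6.8] = [1.800,8.900,9.600]
diag = √(31²+31²+15.5²) = √2162.25 = 46.500


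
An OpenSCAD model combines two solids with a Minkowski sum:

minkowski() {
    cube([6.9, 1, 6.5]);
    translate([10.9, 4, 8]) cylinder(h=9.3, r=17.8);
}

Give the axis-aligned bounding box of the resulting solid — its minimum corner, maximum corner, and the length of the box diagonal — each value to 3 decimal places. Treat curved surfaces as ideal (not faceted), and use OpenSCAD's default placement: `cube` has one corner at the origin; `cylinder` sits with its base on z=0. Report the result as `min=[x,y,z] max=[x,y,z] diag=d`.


min=[-6.900,-13.800,8.000] max=[35.600,22.800,23.800] diag=58.270

A = translate([10.9, 4, 8]) cylinder(h=9.3, r=17.8) → bbox [-6.9,-13.8,8] .. [28.7,21.8,17.3]
B = cube([6.9, 1, 6.5]) → bbox [0,0,0] .. [6.9,1,6.5]
lo = A.lo+B.lo = [-6.9+0, -13.8+0, 8+0] = [-6.900,-13.800,8.000]
hi = A.hi+B.hi = [28.7+6.9, 21.8+1, 17.3+6.5] = [35.600,22.800,23.800]
diag = √(42.5²+36.6²+15.8²) = √3395.45 = 58.270


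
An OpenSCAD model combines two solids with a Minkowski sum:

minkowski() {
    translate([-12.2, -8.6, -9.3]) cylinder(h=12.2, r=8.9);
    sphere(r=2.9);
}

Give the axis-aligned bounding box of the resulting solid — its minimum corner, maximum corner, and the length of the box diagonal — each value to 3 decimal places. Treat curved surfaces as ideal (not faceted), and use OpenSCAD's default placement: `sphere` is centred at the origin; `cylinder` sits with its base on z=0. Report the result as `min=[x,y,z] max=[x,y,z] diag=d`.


A = translate([-12.2, -8.6, -9.3]) cylinder(h=12.2, r=8.9) → bbox [-21.1,-17.5,-9.3] .. [-3.3,0.3,2.9]
B = sphere(r=2.9) → bbox [-2.9,-2.9,-2.9] .. [2.9,2.9,2.9]
lo = A.lo+B.lo = [-21.1-2.9, -17.5-2.9, -9.3-2.9] = [-24.000,-20.400,-12.200]
hi = A.hi+B.hi = [-3.3+2.9, 0.3+2.9, 2.9+2.9] = [-0.400,3.200,5.800]
diag = √(23.6²+23.6²+18²) = √1437.92 = 37.920

min=[-24.000,-20.400,-12.200] max=[-0.400,3.200,5.800] diag=37.920


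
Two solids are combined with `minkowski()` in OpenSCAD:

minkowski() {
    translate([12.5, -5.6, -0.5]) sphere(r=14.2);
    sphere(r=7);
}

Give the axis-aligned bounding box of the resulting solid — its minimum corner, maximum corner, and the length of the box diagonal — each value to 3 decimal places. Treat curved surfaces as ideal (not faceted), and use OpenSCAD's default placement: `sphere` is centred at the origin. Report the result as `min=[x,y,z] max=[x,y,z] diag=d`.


min=[-8.700,-26.800,-21.700] max=[33.700,15.600,20.700] diag=73.439

A = translate([12.5, -5.6, -0.5]) sphere(r=14.2) → bbox [-1.7,-19.8,-14.7] .. [26.7,8.6,13.7]
B = sphere(r=7) → bbox [-7,-7,-7] .. [7,7,7]
lo = A.lo+B.lo = [-1.7-7, -19.8-7, -14.7-7] = [-8.700,-26.800,-21.700]
hi = A.hi+B.hi = [26.7+7, 8.6+7, 13.7+7] = [33.700,15.600,20.700]
diag = √(42.4²+42.4²+42.4²) = √5393.28 = 73.439


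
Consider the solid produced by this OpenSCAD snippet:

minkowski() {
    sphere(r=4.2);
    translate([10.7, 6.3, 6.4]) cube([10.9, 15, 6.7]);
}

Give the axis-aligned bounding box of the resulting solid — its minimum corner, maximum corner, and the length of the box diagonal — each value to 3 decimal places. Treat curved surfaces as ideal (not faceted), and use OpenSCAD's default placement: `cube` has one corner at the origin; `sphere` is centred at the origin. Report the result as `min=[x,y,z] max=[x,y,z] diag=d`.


min=[6.500,2.100,2.200] max=[25.800,25.500,17.300] diag=33.883

A = translate([10.7, 6.3, 6.4]) cube([10.9, 15, 6.7]) → bbox [10.7,6.3,6.4] .. [21.6,21.3,13.1]
B = sphere(r=4.2) → bbox [-4.2,-4.2,-4.2] .. [4.2,4.2,4.2]
lo = A.lo+B.lo = [10.7-4.2, 6.3-4.2, 6.4-4.2] = [6.500,2.100,2.200]
hi = A.hi+B.hi = [21.6+4.2, 21.3+4.2, 13.1+4.2] = [25.800,25.500,17.300]
diag = √(19.3²+23.4²+15.1²) = √1148.06 = 33.883


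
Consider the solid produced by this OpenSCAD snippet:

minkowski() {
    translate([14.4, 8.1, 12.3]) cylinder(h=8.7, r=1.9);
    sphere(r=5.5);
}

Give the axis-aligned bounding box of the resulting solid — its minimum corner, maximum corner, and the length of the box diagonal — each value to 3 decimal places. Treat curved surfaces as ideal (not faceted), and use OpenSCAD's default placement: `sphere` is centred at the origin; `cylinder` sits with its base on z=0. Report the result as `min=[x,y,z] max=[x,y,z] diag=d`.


A = translate([14.4, 8.1, 12.3]) cylinder(h=8.7, r=1.9) → bbox [12.5,6.2,12.3] .. [16.3,10,21]
B = sphere(r=5.5) → bbox [-5.5,-5.5,-5.5] .. [5.5,5.5,5.5]
lo = A.lo+B.lo = [12.5-5.5, 6.2-5.5, 12.3-5.5] = [7.000,0.700,6.800]
hi = A.hi+B.hi = [16.3+5.5, 10+5.5, 21+5.5] = [21.800,15.500,26.500]
diag = √(14.8²+14.8²+19.7²) = √826.17 = 28.743

min=[7.000,0.700,6.800] max=[21.800,15.500,26.500] diag=28.743


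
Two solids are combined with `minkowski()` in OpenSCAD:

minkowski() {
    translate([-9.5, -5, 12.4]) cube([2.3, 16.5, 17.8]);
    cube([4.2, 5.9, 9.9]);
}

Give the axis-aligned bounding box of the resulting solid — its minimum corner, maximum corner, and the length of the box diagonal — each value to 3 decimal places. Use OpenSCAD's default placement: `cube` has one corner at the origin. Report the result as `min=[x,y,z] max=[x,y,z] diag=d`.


A = translate([-9.5, -5, 12.4]) cube([2.3, 16.5, 17.8]) → bbox [-9.5,-5,12.4] .. [-7.2,11.5,30.2]
B = cube([4.2, 5.9, 9.9]) → bbox [0,0,0] .. [4.2,5.9,9.9]
lo = A.lo+B.lo = [-9.5+0, -5+0, 12.4+0] = [-9.500,-5.000,12.400]
hi = A.hi+B.hi = [-7.2+4.2, 11.5+5.9, 30.2+9.9] = [-3.000,17.400,40.100]
diag = √(6.5²+22.4²+27.7²) = √1311.3 = 36.212

min=[-9.500,-5.000,12.400] max=[-3.000,17.400,40.100] diag=36.212


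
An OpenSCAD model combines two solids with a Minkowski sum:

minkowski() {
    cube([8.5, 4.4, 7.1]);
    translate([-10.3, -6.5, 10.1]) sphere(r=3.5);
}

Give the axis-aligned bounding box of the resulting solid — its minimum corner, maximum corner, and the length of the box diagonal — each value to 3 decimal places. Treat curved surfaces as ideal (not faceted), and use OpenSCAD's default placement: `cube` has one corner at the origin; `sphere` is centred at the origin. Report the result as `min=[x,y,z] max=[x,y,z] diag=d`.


A = translate([-10.3, -6.5, 10.1]) sphere(r=3.5) → bbox [-13.8,-10,6.6] .. [-6.8,-3,13.6]
B = cube([8.5, 4.4, 7.1]) → bbox [0,0,0] .. [8.5,4.4,7.1]
lo = A.lo+B.lo = [-13.8+0, -10+0, 6.6+0] = [-13.800,-10.000,6.600]
hi = A.hi+B.hi = [-6.8+8.5, -3+4.4, 13.6+7.1] = [1.700,1.400,20.700]
diag = √(15.5²+11.4²+14.1²) = √569.02 = 23.854

min=[-13.800,-10.000,6.600] max=[1.700,1.400,20.700] diag=23.854


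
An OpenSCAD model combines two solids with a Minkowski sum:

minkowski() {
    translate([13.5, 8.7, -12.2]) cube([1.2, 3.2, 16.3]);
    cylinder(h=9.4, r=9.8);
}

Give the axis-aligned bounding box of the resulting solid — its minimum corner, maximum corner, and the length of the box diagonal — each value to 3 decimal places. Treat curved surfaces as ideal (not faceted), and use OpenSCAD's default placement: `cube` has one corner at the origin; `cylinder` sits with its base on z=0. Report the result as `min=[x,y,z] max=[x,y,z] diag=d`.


min=[3.700,-1.100,-12.200] max=[24.500,21.700,13.500] diag=40.162

A = translate([13.5, 8.7, -12.2]) cube([1.2, 3.2, 16.3]) → bbox [13.5,8.7,-12.2] .. [14.7,11.9,4.1]
B = cylinder(h=9.4, r=9.8) → bbox [-9.8,-9.8,0] .. [9.8,9.8,9.4]
lo = A.lo+B.lo = [13.5-9.8, 8.7-9.8, -12.2+0] = [3.700,-1.100,-12.200]
hi = A.hi+B.hi = [14.7+9.8, 11.9+9.8, 4.1+9.4] = [24.500,21.700,13.500]
diag = √(20.8²+22.8²+25.7²) = √1612.97 = 40.162


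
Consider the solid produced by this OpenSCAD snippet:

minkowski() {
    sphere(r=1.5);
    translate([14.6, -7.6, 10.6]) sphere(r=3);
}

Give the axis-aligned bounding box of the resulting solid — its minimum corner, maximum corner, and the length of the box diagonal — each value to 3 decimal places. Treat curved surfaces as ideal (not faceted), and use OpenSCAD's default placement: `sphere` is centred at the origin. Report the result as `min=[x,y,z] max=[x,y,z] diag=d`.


min=[10.100,-12.100,6.100] max=[19.100,-3.100,15.100] diag=15.588

A = translate([14.6, -7.6, 10.6]) sphere(r=3) → bbox [11.6,-10.6,7.6] .. [17.6,-4.6,13.6]
B = sphere(r=1.5) → bbox [-1.5,-1.5,-1.5] .. [1.5,1.5,1.5]
lo = A.lo+B.lo = [11.6-1.5, -10.6-1.5, 7.6-1.5] = [10.100,-12.100,6.100]
hi = A.hi+B.hi = [17.6+1.5, -4.6+1.5, 13.6+1.5] = [19.100,-3.100,15.100]
diag = √(9²+9²+9²) = √243 = 15.588


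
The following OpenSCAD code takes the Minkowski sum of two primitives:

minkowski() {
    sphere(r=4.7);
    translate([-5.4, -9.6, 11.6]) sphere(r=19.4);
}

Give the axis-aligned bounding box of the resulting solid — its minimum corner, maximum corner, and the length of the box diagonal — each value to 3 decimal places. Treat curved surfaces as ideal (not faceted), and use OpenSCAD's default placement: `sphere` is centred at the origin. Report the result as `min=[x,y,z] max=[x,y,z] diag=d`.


min=[-29.500,-33.700,-12.500] max=[18.700,14.500,35.700] diag=83.485

A = translate([-5.4, -9.6, 11.6]) sphere(r=19.4) → bbox [-24.8,-29,-7.8] .. [14,9.8,31]
B = sphere(r=4.7) → bbox [-4.7,-4.7,-4.7] .. [4.7,4.7,4.7]
lo = A.lo+B.lo = [-24.8-4.7, -29-4.7, -7.8-4.7] = [-29.500,-33.700,-12.500]
hi = A.hi+B.hi = [14+4.7, 9.8+4.7, 31+4.7] = [18.700,14.500,35.700]
diag = √(48.2²+48.2²+48.2²) = √6969.72 = 83.485


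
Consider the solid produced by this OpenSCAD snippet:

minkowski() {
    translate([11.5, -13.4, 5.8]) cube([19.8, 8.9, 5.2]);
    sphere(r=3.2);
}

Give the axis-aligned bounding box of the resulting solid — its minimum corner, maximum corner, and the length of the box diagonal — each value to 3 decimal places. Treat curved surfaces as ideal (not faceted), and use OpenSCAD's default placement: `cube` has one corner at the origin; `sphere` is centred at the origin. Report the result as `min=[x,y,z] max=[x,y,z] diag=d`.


A = translate([11.5, -13.4, 5.8]) cube([19.8, 8.9, 5.2]) → bbox [11.5,-13.4,5.8] .. [31.3,-4.5,11]
B = sphere(r=3.2) → bbox [-3.2,-3.2,-3.2] .. [3.2,3.2,3.2]
lo = A.lo+B.lo = [11.5-3.2, -13.4-3.2, 5.8-3.2] = [8.300,-16.600,2.600]
hi = A.hi+B.hi = [31.3+3.2, -4.5+3.2, 11+3.2] = [34.500,-1.300,14.200]
diag = √(26.2²+15.3²+11.6²) = √1055.09 = 32.482

min=[8.300,-16.600,2.600] max=[34.500,-1.300,14.200] diag=32.482


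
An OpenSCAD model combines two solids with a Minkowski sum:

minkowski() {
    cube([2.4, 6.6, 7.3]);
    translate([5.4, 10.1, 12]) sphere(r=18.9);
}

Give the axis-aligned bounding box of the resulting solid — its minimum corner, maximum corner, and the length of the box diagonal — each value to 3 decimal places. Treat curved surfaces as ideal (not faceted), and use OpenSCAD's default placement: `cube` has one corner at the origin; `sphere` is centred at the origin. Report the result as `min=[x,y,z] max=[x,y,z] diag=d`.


min=[-13.500,-8.800,-6.900] max=[26.700,35.600,38.200] diag=74.976

A = translate([5.4, 10.1, 12]) sphere(r=18.9) → bbox [-13.5,-8.8,-6.9] .. [24.3,29,30.9]
B = cube([2.4, 6.6, 7.3]) → bbox [0,0,0] .. [2.4,6.6,7.3]
lo = A.lo+B.lo = [-13.5+0, -8.8+0, -6.9+0] = [-13.500,-8.800,-6.900]
hi = A.hi+B.hi = [24.3+2.4, 29+6.6, 30.9+7.3] = [26.700,35.600,38.200]
diag = √(40.2²+44.4²+45.1²) = √5621.41 = 74.976


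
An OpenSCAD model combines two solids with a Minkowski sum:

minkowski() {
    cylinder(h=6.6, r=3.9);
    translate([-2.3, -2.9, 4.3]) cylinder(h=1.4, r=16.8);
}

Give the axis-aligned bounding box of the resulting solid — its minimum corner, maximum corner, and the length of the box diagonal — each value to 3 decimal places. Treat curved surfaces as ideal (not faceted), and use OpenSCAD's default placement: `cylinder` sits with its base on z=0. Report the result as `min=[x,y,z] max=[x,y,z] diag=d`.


A = translate([-2.3, -2.9, 4.3]) cylinder(h=1.4, r=16.8) → bbox [-19.1,-19.7,4.3] .. [14.5,13.9,5.7]
B = cylinder(h=6.6, r=3.9) → bbox [-3.9,-3.9,0] .. [3.9,3.9,6.6]
lo = A.lo+B.lo = [-19.1-3.9, -19.7-3.9, 4.3+0] = [-23.000,-23.600,4.300]
hi = A.hi+B.hi = [14.5+3.9, 13.9+3.9, 5.7+6.6] = [18.400,17.800,12.300]
diag = √(41.4²+41.4²+8²) = √3491.92 = 59.092

min=[-23.000,-23.600,4.300] max=[18.400,17.800,12.300] diag=59.092


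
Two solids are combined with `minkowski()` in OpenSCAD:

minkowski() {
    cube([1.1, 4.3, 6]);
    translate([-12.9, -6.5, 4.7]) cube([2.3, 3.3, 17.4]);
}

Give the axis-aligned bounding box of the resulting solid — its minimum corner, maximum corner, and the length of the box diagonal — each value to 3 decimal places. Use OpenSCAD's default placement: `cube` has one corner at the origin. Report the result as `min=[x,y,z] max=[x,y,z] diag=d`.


min=[-12.900,-6.500,4.700] max=[-9.500,1.100,28.100] diag=24.837

A = translate([-12.9, -6.5, 4.7]) cube([2.3, 3.3, 17.4]) → bbox [-12.9,-6.5,4.7] .. [-10.6,-3.2,22.1]
B = cube([1.1, 4.3, 6]) → bbox [0,0,0] .. [1.1,4.3,6]
lo = A.lo+B.lo = [-12.9+0, -6.5+0, 4.7+0] = [-12.900,-6.500,4.700]
hi = A.hi+B.hi = [-10.6+1.1, -3.2+4.3, 22.1+6] = [-9.500,1.100,28.100]
diag = √(3.4²+7.6²+23.4²) = √616.88 = 24.837


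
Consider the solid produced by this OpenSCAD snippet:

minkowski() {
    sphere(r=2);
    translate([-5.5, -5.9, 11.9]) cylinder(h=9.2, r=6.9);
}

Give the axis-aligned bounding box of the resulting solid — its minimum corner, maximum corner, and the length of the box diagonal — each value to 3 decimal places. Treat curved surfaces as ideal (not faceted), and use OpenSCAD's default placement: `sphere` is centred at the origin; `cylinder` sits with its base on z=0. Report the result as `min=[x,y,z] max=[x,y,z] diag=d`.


A = translate([-5.5, -5.9, 11.9]) cylinder(h=9.2, r=6.9) → bbox [-12.4,-12.8,11.9] .. [1.4,1,21.1]
B = sphere(r=2) → bbox [-2,-2,-2] .. [2,2,2]
lo = A.lo+B.lo = [-12.4-2, -12.8-2, 11.9-2] = [-14.400,-14.800,9.900]
hi = A.hi+B.hi = [1.4+2, 1+2, 21.1+2] = [3.400,3.000,23.100]
diag = √(17.8²+17.8²+13.2²) = √807.92 = 28.424

min=[-14.400,-14.800,9.900] max=[3.400,3.000,23.100] diag=28.424


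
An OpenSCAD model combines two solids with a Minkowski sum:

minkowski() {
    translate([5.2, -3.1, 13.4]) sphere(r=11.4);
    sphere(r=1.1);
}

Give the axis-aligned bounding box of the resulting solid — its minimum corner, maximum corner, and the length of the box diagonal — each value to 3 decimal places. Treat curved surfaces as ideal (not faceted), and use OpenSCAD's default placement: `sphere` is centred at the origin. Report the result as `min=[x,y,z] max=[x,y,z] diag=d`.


A = translate([5.2, -3.1, 13.4]) sphere(r=11.4) → bbox [-6.2,-14.5,2] .. [16.6,8.3,24.8]
B = sphere(r=1.1) → bbox [-1.1,-1.1,-1.1] .. [1.1,1.1,1.1]
lo = A.lo+B.lo = [-6.2-1.1, -14.5-1.1, 2-1.1] = [-7.300,-15.600,0.900]
hi = A.hi+B.hi = [16.6+1.1, 8.3+1.1, 24.8+1.1] = [17.700,9.400,25.900]
diag = √(25²+25²+25²) = √1875 = 43.301

min=[-7.300,-15.600,0.900] max=[17.700,9.400,25.900] diag=43.301


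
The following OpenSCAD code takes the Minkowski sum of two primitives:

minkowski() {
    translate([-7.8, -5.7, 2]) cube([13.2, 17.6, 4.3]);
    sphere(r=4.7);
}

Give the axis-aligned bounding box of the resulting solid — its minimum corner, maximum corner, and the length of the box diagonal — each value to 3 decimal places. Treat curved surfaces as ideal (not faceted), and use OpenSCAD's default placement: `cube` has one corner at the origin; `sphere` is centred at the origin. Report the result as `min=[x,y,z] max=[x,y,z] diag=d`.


min=[-12.500,-10.400,-2.700] max=[10.100,16.600,11.000] diag=37.782

A = translate([-7.8, -5.7, 2]) cube([13.2, 17.6, 4.3]) → bbox [-7.8,-5.7,2] .. [5.4,11.9,6.3]
B = sphere(r=4.7) → bbox [-4.7,-4.7,-4.7] .. [4.7,4.7,4.7]
lo = A.lo+B.lo = [-7.8-4.7, -5.7-4.7, 2-4.7] = [-12.500,-10.400,-2.700]
hi = A.hi+B.hi = [5.4+4.7, 11.9+4.7, 6.3+4.7] = [10.100,16.600,11.000]
diag = √(22.6²+27²+13.7²) = √1427.45 = 37.782


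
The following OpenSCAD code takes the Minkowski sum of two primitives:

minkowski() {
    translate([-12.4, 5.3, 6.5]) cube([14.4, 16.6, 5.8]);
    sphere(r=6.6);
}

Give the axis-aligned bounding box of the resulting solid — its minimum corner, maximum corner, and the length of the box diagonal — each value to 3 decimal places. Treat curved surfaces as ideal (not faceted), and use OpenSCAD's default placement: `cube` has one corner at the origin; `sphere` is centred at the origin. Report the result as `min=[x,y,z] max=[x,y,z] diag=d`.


A = translate([-12.4, 5.3, 6.5]) cube([14.4, 16.6, 5.8]) → bbox [-12.4,5.3,6.5] .. [2,21.9,12.3]
B = sphere(r=6.6) → bbox [-6.6,-6.6,-6.6] .. [6.6,6.6,6.6]
lo = A.lo+B.lo = [-12.4-6.6, 5.3-6.6, 6.5-6.6] = [-19.000,-1.300,-0.100]
hi = A.hi+B.hi = [2+6.6, 21.9+6.6, 12.3+6.6] = [8.600,28.500,18.900]
diag = √(27.6²+29.8²+19²) = √2010.8 = 44.842

min=[-19.000,-1.300,-0.100] max=[8.600,28.500,18.900] diag=44.842


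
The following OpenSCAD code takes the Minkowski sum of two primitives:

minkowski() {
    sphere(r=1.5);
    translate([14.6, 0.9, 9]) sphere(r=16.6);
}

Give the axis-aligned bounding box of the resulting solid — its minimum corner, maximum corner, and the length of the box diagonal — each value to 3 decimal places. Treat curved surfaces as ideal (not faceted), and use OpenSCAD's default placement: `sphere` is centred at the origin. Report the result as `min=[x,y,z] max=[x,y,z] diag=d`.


A = translate([14.6, 0.9, 9]) sphere(r=16.6) → bbox [-2,-15.7,-7.6] .. [31.2,17.5,25.6]
B = sphere(r=1.5) → bbox [-1.5,-1.5,-1.5] .. [1.5,1.5,1.5]
lo = A.lo+B.lo = [-2-1.5, -15.7-1.5, -7.6-1.5] = [-3.500,-17.200,-9.100]
hi = A.hi+B.hi = [31.2+1.5, 17.5+1.5, 25.6+1.5] = [32.700,19.000,27.100]
diag = √(36.2²+36.2²+36.2²) = √3931.32 = 62.700

min=[-3.500,-17.200,-9.100] max=[32.700,19.000,27.100] diag=62.700


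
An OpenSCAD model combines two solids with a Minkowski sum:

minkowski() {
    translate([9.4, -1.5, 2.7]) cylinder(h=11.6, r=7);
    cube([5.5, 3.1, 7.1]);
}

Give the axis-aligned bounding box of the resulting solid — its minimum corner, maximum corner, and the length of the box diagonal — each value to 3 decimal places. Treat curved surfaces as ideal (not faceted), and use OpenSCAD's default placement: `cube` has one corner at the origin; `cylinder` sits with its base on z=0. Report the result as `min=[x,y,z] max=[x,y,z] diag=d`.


min=[2.400,-8.500,2.700] max=[21.900,8.600,21.400] diag=31.974

A = translate([9.4, -1.5, 2.7]) cylinder(h=11.6, r=7) → bbox [2.4,-8.5,2.7] .. [16.4,5.5,14.3]
B = cube([5.5, 3.1, 7.1]) → bbox [0,0,0] .. [5.5,3.1,7.1]
lo = A.lo+B.lo = [2.4+0, -8.5+0, 2.7+0] = [2.400,-8.500,2.700]
hi = A.hi+B.hi = [16.4+5.5, 5.5+3.1, 14.3+7.1] = [21.900,8.600,21.400]
diag = √(19.5²+17.1²+18.7²) = √1022.35 = 31.974


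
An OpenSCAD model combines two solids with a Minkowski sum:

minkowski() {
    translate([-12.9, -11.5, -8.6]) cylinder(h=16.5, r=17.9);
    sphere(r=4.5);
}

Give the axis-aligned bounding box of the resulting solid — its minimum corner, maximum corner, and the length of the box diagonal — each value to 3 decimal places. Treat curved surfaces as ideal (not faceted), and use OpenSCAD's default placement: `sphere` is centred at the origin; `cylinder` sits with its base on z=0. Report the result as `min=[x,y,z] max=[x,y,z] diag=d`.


min=[-35.300,-33.900,-13.100] max=[9.500,10.900,12.400] diag=68.296

A = translate([-12.9, -11.5, -8.6]) cylinder(h=16.5, r=17.9) → bbox [-30.8,-29.4,-8.6] .. [5,6.4,7.9]
B = sphere(r=4.5) → bbox [-4.5,-4.5,-4.5] .. [4.5,4.5,4.5]
lo = A.lo+B.lo = [-30.8-4.5, -29.4-4.5, -8.6-4.5] = [-35.300,-33.900,-13.100]
hi = A.hi+B.hi = [5+4.5, 6.4+4.5, 7.9+4.5] = [9.500,10.900,12.400]
diag = √(44.8²+44.8²+25.5²) = √4664.33 = 68.296


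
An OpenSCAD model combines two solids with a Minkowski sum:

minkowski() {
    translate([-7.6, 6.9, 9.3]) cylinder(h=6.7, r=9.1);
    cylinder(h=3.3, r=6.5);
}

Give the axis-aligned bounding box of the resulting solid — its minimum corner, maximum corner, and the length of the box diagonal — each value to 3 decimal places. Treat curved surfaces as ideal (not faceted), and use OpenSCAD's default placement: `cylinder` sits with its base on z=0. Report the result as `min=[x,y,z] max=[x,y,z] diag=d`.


A = translate([-7.6, 6.9, 9.3]) cylinder(h=6.7, r=9.1) → bbox [-16.7,-2.2,9.3] .. [1.5,16,16]
B = cylinder(h=3.3, r=6.5) → bbox [-6.5,-6.5,0] .. [6.5,6.5,3.3]
lo = A.lo+B.lo = [-16.7-6.5, -2.2-6.5, 9.3+0] = [-23.200,-8.700,9.300]
hi = A.hi+B.hi = [1.5+6.5, 16+6.5, 16+3.3] = [8.000,22.500,19.300]
diag = √(31.2²+31.2²+10²) = √2046.88 = 45.242

min=[-23.200,-8.700,9.300] max=[8.000,22.500,19.300] diag=45.242


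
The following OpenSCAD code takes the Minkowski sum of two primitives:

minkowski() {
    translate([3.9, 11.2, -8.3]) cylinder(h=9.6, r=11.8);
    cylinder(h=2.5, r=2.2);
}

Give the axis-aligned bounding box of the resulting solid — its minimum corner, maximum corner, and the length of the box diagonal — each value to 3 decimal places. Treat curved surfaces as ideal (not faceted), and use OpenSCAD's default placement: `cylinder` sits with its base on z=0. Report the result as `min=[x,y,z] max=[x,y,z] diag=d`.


A = translate([3.9, 11.2, -8.3]) cylinder(h=9.6, r=11.8) → bbox [-7.9,-0.6,-8.3] .. [15.7,23,1.3]
B = cylinder(h=2.5, r=2.2) → bbox [-2.2,-2.2,0] .. [2.2,2.2,2.5]
lo = A.lo+B.lo = [-7.9-2.2, -0.6-2.2, -8.3+0] = [-10.100,-2.800,-8.300]
hi = A.hi+B.hi = [15.7+2.2, 23+2.2, 1.3+2.5] = [17.900,25.200,3.800]
diag = √(28²+28²+12.1²) = √1714.41 = 41.405

min=[-10.100,-2.800,-8.300] max=[17.900,25.200,3.800] diag=41.405


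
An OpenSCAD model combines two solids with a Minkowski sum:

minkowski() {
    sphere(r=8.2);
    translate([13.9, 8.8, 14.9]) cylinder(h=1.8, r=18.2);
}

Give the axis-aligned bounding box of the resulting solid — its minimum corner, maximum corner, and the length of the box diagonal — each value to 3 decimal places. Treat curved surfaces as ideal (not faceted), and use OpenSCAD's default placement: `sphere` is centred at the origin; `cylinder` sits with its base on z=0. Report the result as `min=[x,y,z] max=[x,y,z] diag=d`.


A = translate([13.9, 8.8, 14.9]) cylinder(h=1.8, r=18.2) → bbox [-4.3,-9.4,14.9] .. [32.1,27,16.7]
B = sphere(r=8.2) → bbox [-8.2,-8.2,-8.2] .. [8.2,8.2,8.2]
lo = A.lo+B.lo = [-4.3-8.2, -9.4-8.2, 14.9-8.2] = [-12.500,-17.600,6.700]
hi = A.hi+B.hi = [32.1+8.2, 27+8.2, 16.7+8.2] = [40.300,35.200,24.900]
diag = √(52.8²+52.8²+18.2²) = √5906.92 = 76.856

min=[-12.500,-17.600,6.700] max=[40.300,35.200,24.900] diag=76.856


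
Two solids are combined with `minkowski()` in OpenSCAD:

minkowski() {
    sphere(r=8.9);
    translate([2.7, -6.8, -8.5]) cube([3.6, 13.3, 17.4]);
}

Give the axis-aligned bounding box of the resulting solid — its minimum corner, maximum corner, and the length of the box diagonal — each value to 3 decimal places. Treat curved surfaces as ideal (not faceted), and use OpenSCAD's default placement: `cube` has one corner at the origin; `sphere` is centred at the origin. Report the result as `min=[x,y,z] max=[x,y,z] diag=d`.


min=[-6.200,-15.700,-17.400] max=[15.200,15.400,17.800] diag=51.616

A = translate([2.7, -6.8, -8.5]) cube([3.6, 13.3, 17.4]) → bbox [2.7,-6.8,-8.5] .. [6.3,6.5,8.9]
B = sphere(r=8.9) → bbox [-8.9,-8.9,-8.9] .. [8.9,8.9,8.9]
lo = A.lo+B.lo = [2.7-8.9, -6.8-8.9, -8.5-8.9] = [-6.200,-15.700,-17.400]
hi = A.hi+B.hi = [6.3+8.9, 6.5+8.9, 8.9+8.9] = [15.200,15.400,17.800]
diag = √(21.4²+31.1²+35.2²) = √2664.21 = 51.616


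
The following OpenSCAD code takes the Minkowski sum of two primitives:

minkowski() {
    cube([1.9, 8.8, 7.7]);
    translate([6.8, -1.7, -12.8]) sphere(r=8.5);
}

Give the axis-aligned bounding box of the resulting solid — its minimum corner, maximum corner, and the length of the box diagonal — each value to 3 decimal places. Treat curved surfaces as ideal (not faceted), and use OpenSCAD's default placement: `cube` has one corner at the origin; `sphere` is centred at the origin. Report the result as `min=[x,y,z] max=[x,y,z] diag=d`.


min=[-1.700,-10.200,-21.300] max=[17.200,15.600,3.400] diag=40.410

A = translate([6.8, -1.7, -12.8]) sphere(r=8.5) → bbox [-1.7,-10.2,-21.3] .. [15.3,6.8,-4.3]
B = cube([1.9, 8.8, 7.7]) → bbox [0,0,0] .. [1.9,8.8,7.7]
lo = A.lo+B.lo = [-1.7+0, -10.2+0, -21.3+0] = [-1.700,-10.200,-21.300]
hi = A.hi+B.hi = [15.3+1.9, 6.8+8.8, -4.3+7.7] = [17.200,15.600,3.400]
diag = √(18.9²+25.8²+24.7²) = √1632.94 = 40.410
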